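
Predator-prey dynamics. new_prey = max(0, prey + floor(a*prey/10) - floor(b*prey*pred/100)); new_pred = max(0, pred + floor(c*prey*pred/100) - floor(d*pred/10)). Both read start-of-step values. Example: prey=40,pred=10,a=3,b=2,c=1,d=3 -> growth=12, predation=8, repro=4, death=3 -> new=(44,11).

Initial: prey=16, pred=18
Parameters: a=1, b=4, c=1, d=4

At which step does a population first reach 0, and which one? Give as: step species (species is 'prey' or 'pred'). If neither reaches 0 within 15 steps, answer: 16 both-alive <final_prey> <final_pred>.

Answer: 16 both-alive 3 2

Derivation:
Step 1: prey: 16+1-11=6; pred: 18+2-7=13
Step 2: prey: 6+0-3=3; pred: 13+0-5=8
Step 3: prey: 3+0-0=3; pred: 8+0-3=5
Step 4: prey: 3+0-0=3; pred: 5+0-2=3
Step 5: prey: 3+0-0=3; pred: 3+0-1=2
Step 6: prey: 3+0-0=3; pred: 2+0-0=2
Steps 7-15: state stable at prey=3, pred=2 (no change)
No extinction within 15 steps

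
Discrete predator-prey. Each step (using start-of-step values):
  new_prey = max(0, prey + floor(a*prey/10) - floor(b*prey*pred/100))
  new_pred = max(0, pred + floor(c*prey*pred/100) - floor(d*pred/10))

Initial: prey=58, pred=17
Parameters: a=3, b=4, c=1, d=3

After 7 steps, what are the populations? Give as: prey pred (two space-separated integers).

Step 1: prey: 58+17-39=36; pred: 17+9-5=21
Step 2: prey: 36+10-30=16; pred: 21+7-6=22
Step 3: prey: 16+4-14=6; pred: 22+3-6=19
Step 4: prey: 6+1-4=3; pred: 19+1-5=15
Step 5: prey: 3+0-1=2; pred: 15+0-4=11
Step 6: prey: 2+0-0=2; pred: 11+0-3=8
Step 7: prey: 2+0-0=2; pred: 8+0-2=6

Answer: 2 6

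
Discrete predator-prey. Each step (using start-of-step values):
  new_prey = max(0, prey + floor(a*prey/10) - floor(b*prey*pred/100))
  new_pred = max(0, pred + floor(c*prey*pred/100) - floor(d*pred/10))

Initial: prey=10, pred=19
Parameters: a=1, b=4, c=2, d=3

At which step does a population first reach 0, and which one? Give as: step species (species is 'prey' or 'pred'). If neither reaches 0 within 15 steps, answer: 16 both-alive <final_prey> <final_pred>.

Step 1: prey: 10+1-7=4; pred: 19+3-5=17
Step 2: prey: 4+0-2=2; pred: 17+1-5=13
Step 3: prey: 2+0-1=1; pred: 13+0-3=10
Step 4: prey: 1+0-0=1; pred: 10+0-3=7
Step 5: prey: 1+0-0=1; pred: 7+0-2=5
Step 6: prey: 1+0-0=1; pred: 5+0-1=4
Step 7: prey: 1+0-0=1; pred: 4+0-1=3
Step 8: prey: 1+0-0=1; pred: 3+0-0=3
Steps 9-15: state stable at prey=1, pred=3 (no change)
No extinction within 15 steps

Answer: 16 both-alive 1 3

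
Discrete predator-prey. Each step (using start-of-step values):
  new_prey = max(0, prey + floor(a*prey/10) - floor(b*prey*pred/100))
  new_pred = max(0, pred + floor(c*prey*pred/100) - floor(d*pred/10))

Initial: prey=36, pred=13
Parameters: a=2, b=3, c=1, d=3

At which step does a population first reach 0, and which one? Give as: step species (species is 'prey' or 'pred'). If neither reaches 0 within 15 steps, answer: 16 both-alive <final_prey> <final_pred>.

Answer: 16 both-alive 21 3

Derivation:
Step 1: prey: 36+7-14=29; pred: 13+4-3=14
Step 2: prey: 29+5-12=22; pred: 14+4-4=14
Step 3: prey: 22+4-9=17; pred: 14+3-4=13
Step 4: prey: 17+3-6=14; pred: 13+2-3=12
Step 5: prey: 14+2-5=11; pred: 12+1-3=10
Step 6: prey: 11+2-3=10; pred: 10+1-3=8
Step 7: prey: 10+2-2=10; pred: 8+0-2=6
Step 8: prey: 10+2-1=11; pred: 6+0-1=5
Step 9: prey: 11+2-1=12; pred: 5+0-1=4
Step 10: prey: 12+2-1=13; pred: 4+0-1=3
Step 11: prey: 13+2-1=14; pred: 3+0-0=3
Step 12: prey: 14+2-1=15; pred: 3+0-0=3
Step 13: prey: 15+3-1=17; pred: 3+0-0=3
Step 14: prey: 17+3-1=19; pred: 3+0-0=3
Step 15: prey: 19+3-1=21; pred: 3+0-0=3
No extinction within 15 steps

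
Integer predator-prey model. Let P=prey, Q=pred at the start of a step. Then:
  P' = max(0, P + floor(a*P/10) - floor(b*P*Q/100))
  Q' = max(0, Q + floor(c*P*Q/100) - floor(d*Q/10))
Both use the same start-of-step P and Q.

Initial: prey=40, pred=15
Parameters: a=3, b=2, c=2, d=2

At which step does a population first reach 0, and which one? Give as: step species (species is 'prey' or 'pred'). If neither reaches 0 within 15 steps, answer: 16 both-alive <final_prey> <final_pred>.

Answer: 5 prey

Derivation:
Step 1: prey: 40+12-12=40; pred: 15+12-3=24
Step 2: prey: 40+12-19=33; pred: 24+19-4=39
Step 3: prey: 33+9-25=17; pred: 39+25-7=57
Step 4: prey: 17+5-19=3; pred: 57+19-11=65
Step 5: prey: 3+0-3=0; pred: 65+3-13=55
First extinction: prey at step 5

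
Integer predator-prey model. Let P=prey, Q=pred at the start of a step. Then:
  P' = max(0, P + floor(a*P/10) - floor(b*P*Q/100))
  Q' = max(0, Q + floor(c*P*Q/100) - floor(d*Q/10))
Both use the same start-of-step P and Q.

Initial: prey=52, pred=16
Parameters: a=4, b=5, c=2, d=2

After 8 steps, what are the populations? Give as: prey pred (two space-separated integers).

Step 1: prey: 52+20-41=31; pred: 16+16-3=29
Step 2: prey: 31+12-44=0; pred: 29+17-5=41
Step 3: prey: 0+0-0=0; pred: 41+0-8=33
Step 4: prey: 0+0-0=0; pred: 33+0-6=27
Step 5: prey: 0+0-0=0; pred: 27+0-5=22
Step 6: prey: 0+0-0=0; pred: 22+0-4=18
Step 7: prey: 0+0-0=0; pred: 18+0-3=15
Step 8: prey: 0+0-0=0; pred: 15+0-3=12

Answer: 0 12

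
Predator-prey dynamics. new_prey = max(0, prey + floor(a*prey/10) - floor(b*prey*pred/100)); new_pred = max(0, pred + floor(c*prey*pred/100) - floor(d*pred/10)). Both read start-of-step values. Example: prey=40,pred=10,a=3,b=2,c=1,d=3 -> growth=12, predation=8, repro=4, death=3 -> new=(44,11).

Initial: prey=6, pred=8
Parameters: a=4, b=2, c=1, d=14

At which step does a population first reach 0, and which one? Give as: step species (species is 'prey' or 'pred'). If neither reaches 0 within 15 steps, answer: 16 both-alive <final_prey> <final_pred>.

Step 1: prey: 6+2-0=8; pred: 8+0-11=0
First extinction: pred at step 1

Answer: 1 pred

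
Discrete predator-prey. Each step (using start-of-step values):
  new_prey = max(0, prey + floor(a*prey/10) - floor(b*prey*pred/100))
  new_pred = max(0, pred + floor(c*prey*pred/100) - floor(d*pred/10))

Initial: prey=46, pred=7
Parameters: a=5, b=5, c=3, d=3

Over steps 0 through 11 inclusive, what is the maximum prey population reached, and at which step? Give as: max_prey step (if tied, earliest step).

Answer: 53 1

Derivation:
Step 1: prey: 46+23-16=53; pred: 7+9-2=14
Step 2: prey: 53+26-37=42; pred: 14+22-4=32
Step 3: prey: 42+21-67=0; pred: 32+40-9=63
Step 4: prey: 0+0-0=0; pred: 63+0-18=45
Step 5: prey: 0+0-0=0; pred: 45+0-13=32
Step 6: prey: 0+0-0=0; pred: 32+0-9=23
Step 7: prey: 0+0-0=0; pred: 23+0-6=17
Step 8: prey: 0+0-0=0; pred: 17+0-5=12
Step 9: prey: 0+0-0=0; pred: 12+0-3=9
Step 10: prey: 0+0-0=0; pred: 9+0-2=7
Step 11: prey: 0+0-0=0; pred: 7+0-2=5
Max prey = 53 at step 1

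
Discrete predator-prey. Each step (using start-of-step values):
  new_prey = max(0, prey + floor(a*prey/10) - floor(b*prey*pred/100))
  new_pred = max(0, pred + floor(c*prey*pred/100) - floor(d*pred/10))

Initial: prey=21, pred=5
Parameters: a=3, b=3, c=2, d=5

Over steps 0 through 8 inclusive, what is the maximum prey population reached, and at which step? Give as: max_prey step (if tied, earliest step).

Answer: 47 7

Derivation:
Step 1: prey: 21+6-3=24; pred: 5+2-2=5
Step 2: prey: 24+7-3=28; pred: 5+2-2=5
Step 3: prey: 28+8-4=32; pred: 5+2-2=5
Step 4: prey: 32+9-4=37; pred: 5+3-2=6
Step 5: prey: 37+11-6=42; pred: 6+4-3=7
Step 6: prey: 42+12-8=46; pred: 7+5-3=9
Step 7: prey: 46+13-12=47; pred: 9+8-4=13
Step 8: prey: 47+14-18=43; pred: 13+12-6=19
Max prey = 47 at step 7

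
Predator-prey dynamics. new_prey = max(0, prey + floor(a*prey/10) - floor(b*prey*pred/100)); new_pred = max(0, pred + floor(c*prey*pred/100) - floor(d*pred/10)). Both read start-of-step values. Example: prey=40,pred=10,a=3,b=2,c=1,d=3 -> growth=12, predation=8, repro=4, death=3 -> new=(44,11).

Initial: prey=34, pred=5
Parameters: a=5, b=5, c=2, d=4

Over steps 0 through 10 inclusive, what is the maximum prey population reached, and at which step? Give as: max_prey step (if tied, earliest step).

Answer: 55 3

Derivation:
Step 1: prey: 34+17-8=43; pred: 5+3-2=6
Step 2: prey: 43+21-12=52; pred: 6+5-2=9
Step 3: prey: 52+26-23=55; pred: 9+9-3=15
Step 4: prey: 55+27-41=41; pred: 15+16-6=25
Step 5: prey: 41+20-51=10; pred: 25+20-10=35
Step 6: prey: 10+5-17=0; pred: 35+7-14=28
Step 7: prey: 0+0-0=0; pred: 28+0-11=17
Step 8: prey: 0+0-0=0; pred: 17+0-6=11
Step 9: prey: 0+0-0=0; pred: 11+0-4=7
Step 10: prey: 0+0-0=0; pred: 7+0-2=5
Max prey = 55 at step 3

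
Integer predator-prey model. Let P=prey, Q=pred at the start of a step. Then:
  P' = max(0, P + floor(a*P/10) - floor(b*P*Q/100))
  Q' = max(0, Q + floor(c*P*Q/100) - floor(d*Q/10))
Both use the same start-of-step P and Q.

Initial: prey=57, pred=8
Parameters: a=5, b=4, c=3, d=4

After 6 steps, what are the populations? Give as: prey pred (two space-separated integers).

Answer: 0 23

Derivation:
Step 1: prey: 57+28-18=67; pred: 8+13-3=18
Step 2: prey: 67+33-48=52; pred: 18+36-7=47
Step 3: prey: 52+26-97=0; pred: 47+73-18=102
Step 4: prey: 0+0-0=0; pred: 102+0-40=62
Step 5: prey: 0+0-0=0; pred: 62+0-24=38
Step 6: prey: 0+0-0=0; pred: 38+0-15=23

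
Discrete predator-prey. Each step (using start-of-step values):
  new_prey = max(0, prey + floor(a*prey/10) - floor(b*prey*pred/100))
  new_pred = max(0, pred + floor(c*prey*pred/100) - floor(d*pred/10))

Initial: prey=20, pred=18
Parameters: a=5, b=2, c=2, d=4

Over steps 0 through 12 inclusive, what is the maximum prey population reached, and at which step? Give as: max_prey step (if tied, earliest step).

Step 1: prey: 20+10-7=23; pred: 18+7-7=18
Step 2: prey: 23+11-8=26; pred: 18+8-7=19
Step 3: prey: 26+13-9=30; pred: 19+9-7=21
Step 4: prey: 30+15-12=33; pred: 21+12-8=25
Step 5: prey: 33+16-16=33; pred: 25+16-10=31
Step 6: prey: 33+16-20=29; pred: 31+20-12=39
Step 7: prey: 29+14-22=21; pred: 39+22-15=46
Step 8: prey: 21+10-19=12; pred: 46+19-18=47
Step 9: prey: 12+6-11=7; pred: 47+11-18=40
Step 10: prey: 7+3-5=5; pred: 40+5-16=29
Step 11: prey: 5+2-2=5; pred: 29+2-11=20
Step 12: prey: 5+2-2=5; pred: 20+2-8=14
Max prey = 33 at step 4

Answer: 33 4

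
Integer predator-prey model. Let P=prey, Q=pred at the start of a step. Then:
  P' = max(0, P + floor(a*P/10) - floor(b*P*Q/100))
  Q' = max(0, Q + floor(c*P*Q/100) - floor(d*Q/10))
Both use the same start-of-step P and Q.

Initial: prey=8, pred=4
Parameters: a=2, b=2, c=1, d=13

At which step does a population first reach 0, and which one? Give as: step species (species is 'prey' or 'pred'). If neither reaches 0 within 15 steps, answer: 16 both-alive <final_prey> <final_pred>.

Answer: 1 pred

Derivation:
Step 1: prey: 8+1-0=9; pred: 4+0-5=0
First extinction: pred at step 1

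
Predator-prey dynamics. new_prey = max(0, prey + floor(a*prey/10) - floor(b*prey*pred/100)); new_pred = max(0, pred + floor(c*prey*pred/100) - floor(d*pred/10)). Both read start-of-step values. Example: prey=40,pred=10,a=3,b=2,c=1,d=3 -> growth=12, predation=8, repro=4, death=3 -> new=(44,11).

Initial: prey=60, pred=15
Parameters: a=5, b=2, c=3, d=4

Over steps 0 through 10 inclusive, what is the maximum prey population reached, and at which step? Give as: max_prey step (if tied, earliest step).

Answer: 72 1

Derivation:
Step 1: prey: 60+30-18=72; pred: 15+27-6=36
Step 2: prey: 72+36-51=57; pred: 36+77-14=99
Step 3: prey: 57+28-112=0; pred: 99+169-39=229
Step 4: prey: 0+0-0=0; pred: 229+0-91=138
Step 5: prey: 0+0-0=0; pred: 138+0-55=83
Step 6: prey: 0+0-0=0; pred: 83+0-33=50
Step 7: prey: 0+0-0=0; pred: 50+0-20=30
Step 8: prey: 0+0-0=0; pred: 30+0-12=18
Step 9: prey: 0+0-0=0; pred: 18+0-7=11
Step 10: prey: 0+0-0=0; pred: 11+0-4=7
Max prey = 72 at step 1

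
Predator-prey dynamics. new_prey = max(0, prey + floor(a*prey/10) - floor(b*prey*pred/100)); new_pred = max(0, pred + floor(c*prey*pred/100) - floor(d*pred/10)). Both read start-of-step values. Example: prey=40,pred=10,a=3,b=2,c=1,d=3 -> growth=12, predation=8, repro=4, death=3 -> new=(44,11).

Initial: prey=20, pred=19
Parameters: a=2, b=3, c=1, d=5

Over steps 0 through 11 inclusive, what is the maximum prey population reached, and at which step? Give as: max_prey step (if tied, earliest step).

Step 1: prey: 20+4-11=13; pred: 19+3-9=13
Step 2: prey: 13+2-5=10; pred: 13+1-6=8
Step 3: prey: 10+2-2=10; pred: 8+0-4=4
Step 4: prey: 10+2-1=11; pred: 4+0-2=2
Step 5: prey: 11+2-0=13; pred: 2+0-1=1
Step 6: prey: 13+2-0=15; pred: 1+0-0=1
Step 7: prey: 15+3-0=18; pred: 1+0-0=1
Step 8: prey: 18+3-0=21; pred: 1+0-0=1
Step 9: prey: 21+4-0=25; pred: 1+0-0=1
Step 10: prey: 25+5-0=30; pred: 1+0-0=1
Step 11: prey: 30+6-0=36; pred: 1+0-0=1
Max prey = 36 at step 11

Answer: 36 11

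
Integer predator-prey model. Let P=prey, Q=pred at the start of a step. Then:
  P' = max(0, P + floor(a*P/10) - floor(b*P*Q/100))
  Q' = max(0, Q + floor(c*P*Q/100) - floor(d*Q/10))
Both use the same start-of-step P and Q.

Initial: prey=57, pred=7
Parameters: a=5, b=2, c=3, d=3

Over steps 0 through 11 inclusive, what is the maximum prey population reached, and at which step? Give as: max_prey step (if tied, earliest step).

Answer: 93 2

Derivation:
Step 1: prey: 57+28-7=78; pred: 7+11-2=16
Step 2: prey: 78+39-24=93; pred: 16+37-4=49
Step 3: prey: 93+46-91=48; pred: 49+136-14=171
Step 4: prey: 48+24-164=0; pred: 171+246-51=366
Step 5: prey: 0+0-0=0; pred: 366+0-109=257
Step 6: prey: 0+0-0=0; pred: 257+0-77=180
Step 7: prey: 0+0-0=0; pred: 180+0-54=126
Step 8: prey: 0+0-0=0; pred: 126+0-37=89
Step 9: prey: 0+0-0=0; pred: 89+0-26=63
Step 10: prey: 0+0-0=0; pred: 63+0-18=45
Step 11: prey: 0+0-0=0; pred: 45+0-13=32
Max prey = 93 at step 2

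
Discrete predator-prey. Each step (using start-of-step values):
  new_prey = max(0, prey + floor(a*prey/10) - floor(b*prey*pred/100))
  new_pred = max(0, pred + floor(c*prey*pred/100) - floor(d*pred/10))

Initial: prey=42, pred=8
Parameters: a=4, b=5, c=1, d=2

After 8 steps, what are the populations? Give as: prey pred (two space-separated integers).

Step 1: prey: 42+16-16=42; pred: 8+3-1=10
Step 2: prey: 42+16-21=37; pred: 10+4-2=12
Step 3: prey: 37+14-22=29; pred: 12+4-2=14
Step 4: prey: 29+11-20=20; pred: 14+4-2=16
Step 5: prey: 20+8-16=12; pred: 16+3-3=16
Step 6: prey: 12+4-9=7; pred: 16+1-3=14
Step 7: prey: 7+2-4=5; pred: 14+0-2=12
Step 8: prey: 5+2-3=4; pred: 12+0-2=10

Answer: 4 10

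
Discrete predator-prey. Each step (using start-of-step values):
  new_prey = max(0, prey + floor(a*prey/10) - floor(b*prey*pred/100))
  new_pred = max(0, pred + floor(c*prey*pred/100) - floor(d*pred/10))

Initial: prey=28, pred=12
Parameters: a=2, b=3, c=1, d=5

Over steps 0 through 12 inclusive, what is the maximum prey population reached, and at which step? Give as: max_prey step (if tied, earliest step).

Answer: 71 12

Derivation:
Step 1: prey: 28+5-10=23; pred: 12+3-6=9
Step 2: prey: 23+4-6=21; pred: 9+2-4=7
Step 3: prey: 21+4-4=21; pred: 7+1-3=5
Step 4: prey: 21+4-3=22; pred: 5+1-2=4
Step 5: prey: 22+4-2=24; pred: 4+0-2=2
Step 6: prey: 24+4-1=27; pred: 2+0-1=1
Step 7: prey: 27+5-0=32; pred: 1+0-0=1
Step 8: prey: 32+6-0=38; pred: 1+0-0=1
Step 9: prey: 38+7-1=44; pred: 1+0-0=1
Step 10: prey: 44+8-1=51; pred: 1+0-0=1
Step 11: prey: 51+10-1=60; pred: 1+0-0=1
Step 12: prey: 60+12-1=71; pred: 1+0-0=1
Max prey = 71 at step 12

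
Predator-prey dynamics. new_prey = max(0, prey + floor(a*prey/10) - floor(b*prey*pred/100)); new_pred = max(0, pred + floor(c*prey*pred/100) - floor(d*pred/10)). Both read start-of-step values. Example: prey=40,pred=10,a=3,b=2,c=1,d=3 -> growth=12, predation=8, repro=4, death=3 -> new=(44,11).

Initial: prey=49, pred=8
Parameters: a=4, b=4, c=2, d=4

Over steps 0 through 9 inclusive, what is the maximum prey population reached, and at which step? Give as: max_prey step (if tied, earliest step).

Step 1: prey: 49+19-15=53; pred: 8+7-3=12
Step 2: prey: 53+21-25=49; pred: 12+12-4=20
Step 3: prey: 49+19-39=29; pred: 20+19-8=31
Step 4: prey: 29+11-35=5; pred: 31+17-12=36
Step 5: prey: 5+2-7=0; pred: 36+3-14=25
Step 6: prey: 0+0-0=0; pred: 25+0-10=15
Step 7: prey: 0+0-0=0; pred: 15+0-6=9
Step 8: prey: 0+0-0=0; pred: 9+0-3=6
Step 9: prey: 0+0-0=0; pred: 6+0-2=4
Max prey = 53 at step 1

Answer: 53 1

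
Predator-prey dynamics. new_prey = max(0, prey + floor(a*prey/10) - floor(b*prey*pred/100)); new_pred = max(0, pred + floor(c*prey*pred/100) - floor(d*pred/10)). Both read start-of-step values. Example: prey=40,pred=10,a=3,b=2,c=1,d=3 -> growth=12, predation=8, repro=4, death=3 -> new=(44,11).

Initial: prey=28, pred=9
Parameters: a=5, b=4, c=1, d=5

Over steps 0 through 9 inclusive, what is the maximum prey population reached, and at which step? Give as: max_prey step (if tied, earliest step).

Answer: 132 8

Derivation:
Step 1: prey: 28+14-10=32; pred: 9+2-4=7
Step 2: prey: 32+16-8=40; pred: 7+2-3=6
Step 3: prey: 40+20-9=51; pred: 6+2-3=5
Step 4: prey: 51+25-10=66; pred: 5+2-2=5
Step 5: prey: 66+33-13=86; pred: 5+3-2=6
Step 6: prey: 86+43-20=109; pred: 6+5-3=8
Step 7: prey: 109+54-34=129; pred: 8+8-4=12
Step 8: prey: 129+64-61=132; pred: 12+15-6=21
Step 9: prey: 132+66-110=88; pred: 21+27-10=38
Max prey = 132 at step 8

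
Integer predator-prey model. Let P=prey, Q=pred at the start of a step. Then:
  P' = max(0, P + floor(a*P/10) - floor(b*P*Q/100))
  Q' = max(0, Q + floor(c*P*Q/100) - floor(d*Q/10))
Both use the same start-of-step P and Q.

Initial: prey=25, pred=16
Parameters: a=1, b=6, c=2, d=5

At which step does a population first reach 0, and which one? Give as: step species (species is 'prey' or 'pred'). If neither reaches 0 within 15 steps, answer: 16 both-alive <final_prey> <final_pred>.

Answer: 16 both-alive 1 1

Derivation:
Step 1: prey: 25+2-24=3; pred: 16+8-8=16
Step 2: prey: 3+0-2=1; pred: 16+0-8=8
Step 3: prey: 1+0-0=1; pred: 8+0-4=4
Step 4: prey: 1+0-0=1; pred: 4+0-2=2
Step 5: prey: 1+0-0=1; pred: 2+0-1=1
Step 6: prey: 1+0-0=1; pred: 1+0-0=1
Steps 7-15: state stable at prey=1, pred=1 (no change)
No extinction within 15 steps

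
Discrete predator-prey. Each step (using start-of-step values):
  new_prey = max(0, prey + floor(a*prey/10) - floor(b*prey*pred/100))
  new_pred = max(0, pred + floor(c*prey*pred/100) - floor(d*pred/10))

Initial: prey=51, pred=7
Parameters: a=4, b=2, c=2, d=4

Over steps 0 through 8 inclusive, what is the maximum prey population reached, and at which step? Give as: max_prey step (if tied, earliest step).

Answer: 74 2

Derivation:
Step 1: prey: 51+20-7=64; pred: 7+7-2=12
Step 2: prey: 64+25-15=74; pred: 12+15-4=23
Step 3: prey: 74+29-34=69; pred: 23+34-9=48
Step 4: prey: 69+27-66=30; pred: 48+66-19=95
Step 5: prey: 30+12-57=0; pred: 95+57-38=114
Step 6: prey: 0+0-0=0; pred: 114+0-45=69
Step 7: prey: 0+0-0=0; pred: 69+0-27=42
Step 8: prey: 0+0-0=0; pred: 42+0-16=26
Max prey = 74 at step 2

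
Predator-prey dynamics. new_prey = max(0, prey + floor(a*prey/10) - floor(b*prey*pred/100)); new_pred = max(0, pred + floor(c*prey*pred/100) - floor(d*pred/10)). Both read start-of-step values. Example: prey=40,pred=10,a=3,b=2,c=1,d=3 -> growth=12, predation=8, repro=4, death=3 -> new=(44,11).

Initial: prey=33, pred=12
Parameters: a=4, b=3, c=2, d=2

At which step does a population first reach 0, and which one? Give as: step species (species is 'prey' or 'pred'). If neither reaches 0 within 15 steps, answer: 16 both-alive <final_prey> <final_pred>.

Answer: 5 prey

Derivation:
Step 1: prey: 33+13-11=35; pred: 12+7-2=17
Step 2: prey: 35+14-17=32; pred: 17+11-3=25
Step 3: prey: 32+12-24=20; pred: 25+16-5=36
Step 4: prey: 20+8-21=7; pred: 36+14-7=43
Step 5: prey: 7+2-9=0; pred: 43+6-8=41
First extinction: prey at step 5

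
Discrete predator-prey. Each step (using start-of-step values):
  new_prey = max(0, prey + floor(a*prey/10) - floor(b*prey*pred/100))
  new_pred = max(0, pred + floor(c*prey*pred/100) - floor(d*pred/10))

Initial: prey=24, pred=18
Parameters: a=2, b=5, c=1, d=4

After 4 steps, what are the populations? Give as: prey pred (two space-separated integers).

Answer: 2 4

Derivation:
Step 1: prey: 24+4-21=7; pred: 18+4-7=15
Step 2: prey: 7+1-5=3; pred: 15+1-6=10
Step 3: prey: 3+0-1=2; pred: 10+0-4=6
Step 4: prey: 2+0-0=2; pred: 6+0-2=4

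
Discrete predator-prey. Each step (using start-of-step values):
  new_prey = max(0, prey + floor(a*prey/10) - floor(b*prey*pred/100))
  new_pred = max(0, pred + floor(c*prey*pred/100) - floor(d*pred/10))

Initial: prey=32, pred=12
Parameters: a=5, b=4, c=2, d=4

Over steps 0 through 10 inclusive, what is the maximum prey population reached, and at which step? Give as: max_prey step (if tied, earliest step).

Answer: 33 1

Derivation:
Step 1: prey: 32+16-15=33; pred: 12+7-4=15
Step 2: prey: 33+16-19=30; pred: 15+9-6=18
Step 3: prey: 30+15-21=24; pred: 18+10-7=21
Step 4: prey: 24+12-20=16; pred: 21+10-8=23
Step 5: prey: 16+8-14=10; pred: 23+7-9=21
Step 6: prey: 10+5-8=7; pred: 21+4-8=17
Step 7: prey: 7+3-4=6; pred: 17+2-6=13
Step 8: prey: 6+3-3=6; pred: 13+1-5=9
Step 9: prey: 6+3-2=7; pred: 9+1-3=7
Step 10: prey: 7+3-1=9; pred: 7+0-2=5
Max prey = 33 at step 1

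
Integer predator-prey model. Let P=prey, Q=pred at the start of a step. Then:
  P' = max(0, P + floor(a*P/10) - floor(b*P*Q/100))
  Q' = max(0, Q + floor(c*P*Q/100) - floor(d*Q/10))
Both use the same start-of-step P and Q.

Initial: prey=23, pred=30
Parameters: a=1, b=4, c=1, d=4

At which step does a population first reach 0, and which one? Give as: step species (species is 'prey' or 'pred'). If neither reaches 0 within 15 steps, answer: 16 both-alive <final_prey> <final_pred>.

Answer: 1 prey

Derivation:
Step 1: prey: 23+2-27=0; pred: 30+6-12=24
First extinction: prey at step 1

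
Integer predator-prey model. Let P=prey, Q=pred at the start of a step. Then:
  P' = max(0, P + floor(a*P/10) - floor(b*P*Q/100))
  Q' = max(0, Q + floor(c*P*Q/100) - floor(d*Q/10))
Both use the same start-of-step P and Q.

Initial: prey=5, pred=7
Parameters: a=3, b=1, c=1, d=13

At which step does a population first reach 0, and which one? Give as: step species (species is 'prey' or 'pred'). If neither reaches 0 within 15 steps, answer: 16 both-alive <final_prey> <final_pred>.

Answer: 1 pred

Derivation:
Step 1: prey: 5+1-0=6; pred: 7+0-9=0
First extinction: pred at step 1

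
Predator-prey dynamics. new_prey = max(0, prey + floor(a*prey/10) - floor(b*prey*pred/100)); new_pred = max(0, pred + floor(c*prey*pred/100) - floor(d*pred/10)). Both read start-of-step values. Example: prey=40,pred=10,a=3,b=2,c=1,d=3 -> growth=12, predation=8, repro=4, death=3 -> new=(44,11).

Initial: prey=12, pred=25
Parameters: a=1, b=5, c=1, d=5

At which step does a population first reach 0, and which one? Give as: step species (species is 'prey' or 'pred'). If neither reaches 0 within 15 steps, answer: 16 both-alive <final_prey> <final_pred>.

Answer: 1 prey

Derivation:
Step 1: prey: 12+1-15=0; pred: 25+3-12=16
First extinction: prey at step 1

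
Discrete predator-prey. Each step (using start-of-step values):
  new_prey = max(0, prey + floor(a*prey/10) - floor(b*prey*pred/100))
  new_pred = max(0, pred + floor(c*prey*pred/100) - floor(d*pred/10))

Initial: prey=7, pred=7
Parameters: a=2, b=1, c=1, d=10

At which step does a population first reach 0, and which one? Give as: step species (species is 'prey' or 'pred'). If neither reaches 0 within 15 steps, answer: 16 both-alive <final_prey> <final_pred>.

Step 1: prey: 7+1-0=8; pred: 7+0-7=0
First extinction: pred at step 1

Answer: 1 pred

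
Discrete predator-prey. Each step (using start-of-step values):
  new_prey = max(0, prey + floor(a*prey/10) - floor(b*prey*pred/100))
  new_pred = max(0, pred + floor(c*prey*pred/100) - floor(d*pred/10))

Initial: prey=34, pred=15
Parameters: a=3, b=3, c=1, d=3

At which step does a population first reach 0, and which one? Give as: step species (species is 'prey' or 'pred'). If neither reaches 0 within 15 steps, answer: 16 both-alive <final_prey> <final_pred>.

Answer: 16 both-alive 45 4

Derivation:
Step 1: prey: 34+10-15=29; pred: 15+5-4=16
Step 2: prey: 29+8-13=24; pred: 16+4-4=16
Step 3: prey: 24+7-11=20; pred: 16+3-4=15
Step 4: prey: 20+6-9=17; pred: 15+3-4=14
Step 5: prey: 17+5-7=15; pred: 14+2-4=12
Step 6: prey: 15+4-5=14; pred: 12+1-3=10
Step 7: prey: 14+4-4=14; pred: 10+1-3=8
Step 8: prey: 14+4-3=15; pred: 8+1-2=7
Step 9: prey: 15+4-3=16; pred: 7+1-2=6
Step 10: prey: 16+4-2=18; pred: 6+0-1=5
Step 11: prey: 18+5-2=21; pred: 5+0-1=4
Step 12: prey: 21+6-2=25; pred: 4+0-1=3
Step 13: prey: 25+7-2=30; pred: 3+0-0=3
Step 14: prey: 30+9-2=37; pred: 3+0-0=3
Step 15: prey: 37+11-3=45; pred: 3+1-0=4
No extinction within 15 steps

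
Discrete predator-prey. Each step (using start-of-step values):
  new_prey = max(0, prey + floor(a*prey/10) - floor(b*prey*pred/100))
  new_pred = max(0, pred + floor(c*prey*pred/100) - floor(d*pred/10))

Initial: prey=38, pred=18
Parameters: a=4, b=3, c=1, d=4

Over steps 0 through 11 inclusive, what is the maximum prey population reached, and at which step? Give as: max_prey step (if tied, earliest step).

Step 1: prey: 38+15-20=33; pred: 18+6-7=17
Step 2: prey: 33+13-16=30; pred: 17+5-6=16
Step 3: prey: 30+12-14=28; pred: 16+4-6=14
Step 4: prey: 28+11-11=28; pred: 14+3-5=12
Step 5: prey: 28+11-10=29; pred: 12+3-4=11
Step 6: prey: 29+11-9=31; pred: 11+3-4=10
Step 7: prey: 31+12-9=34; pred: 10+3-4=9
Step 8: prey: 34+13-9=38; pred: 9+3-3=9
Step 9: prey: 38+15-10=43; pred: 9+3-3=9
Step 10: prey: 43+17-11=49; pred: 9+3-3=9
Step 11: prey: 49+19-13=55; pred: 9+4-3=10
Max prey = 55 at step 11

Answer: 55 11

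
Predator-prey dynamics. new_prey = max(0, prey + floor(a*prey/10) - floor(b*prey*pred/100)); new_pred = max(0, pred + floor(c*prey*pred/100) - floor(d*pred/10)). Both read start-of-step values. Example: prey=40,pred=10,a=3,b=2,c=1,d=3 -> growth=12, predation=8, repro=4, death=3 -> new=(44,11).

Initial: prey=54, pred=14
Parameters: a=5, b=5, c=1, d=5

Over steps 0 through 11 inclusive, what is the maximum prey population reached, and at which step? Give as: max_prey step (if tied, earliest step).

Step 1: prey: 54+27-37=44; pred: 14+7-7=14
Step 2: prey: 44+22-30=36; pred: 14+6-7=13
Step 3: prey: 36+18-23=31; pred: 13+4-6=11
Step 4: prey: 31+15-17=29; pred: 11+3-5=9
Step 5: prey: 29+14-13=30; pred: 9+2-4=7
Step 6: prey: 30+15-10=35; pred: 7+2-3=6
Step 7: prey: 35+17-10=42; pred: 6+2-3=5
Step 8: prey: 42+21-10=53; pred: 5+2-2=5
Step 9: prey: 53+26-13=66; pred: 5+2-2=5
Step 10: prey: 66+33-16=83; pred: 5+3-2=6
Step 11: prey: 83+41-24=100; pred: 6+4-3=7
Max prey = 100 at step 11

Answer: 100 11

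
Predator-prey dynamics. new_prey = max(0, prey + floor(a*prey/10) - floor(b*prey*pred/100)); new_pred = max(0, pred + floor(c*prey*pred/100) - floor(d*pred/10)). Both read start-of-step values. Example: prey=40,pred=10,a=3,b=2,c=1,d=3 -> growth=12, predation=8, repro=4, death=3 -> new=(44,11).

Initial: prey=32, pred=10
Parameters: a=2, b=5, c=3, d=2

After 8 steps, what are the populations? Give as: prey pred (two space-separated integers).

Step 1: prey: 32+6-16=22; pred: 10+9-2=17
Step 2: prey: 22+4-18=8; pred: 17+11-3=25
Step 3: prey: 8+1-10=0; pred: 25+6-5=26
Step 4: prey: 0+0-0=0; pred: 26+0-5=21
Step 5: prey: 0+0-0=0; pred: 21+0-4=17
Step 6: prey: 0+0-0=0; pred: 17+0-3=14
Step 7: prey: 0+0-0=0; pred: 14+0-2=12
Step 8: prey: 0+0-0=0; pred: 12+0-2=10

Answer: 0 10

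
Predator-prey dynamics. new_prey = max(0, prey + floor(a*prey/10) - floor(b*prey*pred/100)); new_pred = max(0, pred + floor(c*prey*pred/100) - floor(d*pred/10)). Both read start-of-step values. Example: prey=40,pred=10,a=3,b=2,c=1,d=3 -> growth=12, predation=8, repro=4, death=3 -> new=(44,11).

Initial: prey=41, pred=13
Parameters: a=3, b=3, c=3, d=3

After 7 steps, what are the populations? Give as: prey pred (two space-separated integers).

Step 1: prey: 41+12-15=38; pred: 13+15-3=25
Step 2: prey: 38+11-28=21; pred: 25+28-7=46
Step 3: prey: 21+6-28=0; pred: 46+28-13=61
Step 4: prey: 0+0-0=0; pred: 61+0-18=43
Step 5: prey: 0+0-0=0; pred: 43+0-12=31
Step 6: prey: 0+0-0=0; pred: 31+0-9=22
Step 7: prey: 0+0-0=0; pred: 22+0-6=16

Answer: 0 16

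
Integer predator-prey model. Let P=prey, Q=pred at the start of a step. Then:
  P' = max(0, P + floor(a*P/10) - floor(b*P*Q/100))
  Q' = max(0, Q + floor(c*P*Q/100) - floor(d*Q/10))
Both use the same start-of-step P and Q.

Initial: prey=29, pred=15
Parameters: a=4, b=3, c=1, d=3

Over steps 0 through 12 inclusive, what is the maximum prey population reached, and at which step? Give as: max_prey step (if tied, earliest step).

Answer: 48 12

Derivation:
Step 1: prey: 29+11-13=27; pred: 15+4-4=15
Step 2: prey: 27+10-12=25; pred: 15+4-4=15
Step 3: prey: 25+10-11=24; pred: 15+3-4=14
Step 4: prey: 24+9-10=23; pred: 14+3-4=13
Step 5: prey: 23+9-8=24; pred: 13+2-3=12
Step 6: prey: 24+9-8=25; pred: 12+2-3=11
Step 7: prey: 25+10-8=27; pred: 11+2-3=10
Step 8: prey: 27+10-8=29; pred: 10+2-3=9
Step 9: prey: 29+11-7=33; pred: 9+2-2=9
Step 10: prey: 33+13-8=38; pred: 9+2-2=9
Step 11: prey: 38+15-10=43; pred: 9+3-2=10
Step 12: prey: 43+17-12=48; pred: 10+4-3=11
Max prey = 48 at step 12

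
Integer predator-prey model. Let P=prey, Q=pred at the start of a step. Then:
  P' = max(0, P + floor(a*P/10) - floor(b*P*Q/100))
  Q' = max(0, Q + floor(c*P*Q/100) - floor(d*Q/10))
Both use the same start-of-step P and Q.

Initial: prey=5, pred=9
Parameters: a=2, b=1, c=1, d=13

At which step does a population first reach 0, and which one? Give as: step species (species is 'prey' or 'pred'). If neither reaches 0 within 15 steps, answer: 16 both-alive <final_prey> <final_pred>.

Answer: 1 pred

Derivation:
Step 1: prey: 5+1-0=6; pred: 9+0-11=0
First extinction: pred at step 1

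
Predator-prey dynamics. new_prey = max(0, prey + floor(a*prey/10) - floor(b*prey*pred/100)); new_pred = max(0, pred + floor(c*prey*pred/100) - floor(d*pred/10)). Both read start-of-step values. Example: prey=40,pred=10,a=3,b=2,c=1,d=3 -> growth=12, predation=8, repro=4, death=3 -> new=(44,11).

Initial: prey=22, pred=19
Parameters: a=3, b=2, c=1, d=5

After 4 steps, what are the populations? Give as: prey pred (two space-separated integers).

Step 1: prey: 22+6-8=20; pred: 19+4-9=14
Step 2: prey: 20+6-5=21; pred: 14+2-7=9
Step 3: prey: 21+6-3=24; pred: 9+1-4=6
Step 4: prey: 24+7-2=29; pred: 6+1-3=4

Answer: 29 4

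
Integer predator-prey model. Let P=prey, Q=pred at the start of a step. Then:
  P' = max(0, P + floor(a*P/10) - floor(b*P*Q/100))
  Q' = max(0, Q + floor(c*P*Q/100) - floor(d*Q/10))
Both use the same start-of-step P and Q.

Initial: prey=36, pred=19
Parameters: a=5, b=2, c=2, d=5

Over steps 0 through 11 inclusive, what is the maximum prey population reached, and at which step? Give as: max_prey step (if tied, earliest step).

Answer: 43 2

Derivation:
Step 1: prey: 36+18-13=41; pred: 19+13-9=23
Step 2: prey: 41+20-18=43; pred: 23+18-11=30
Step 3: prey: 43+21-25=39; pred: 30+25-15=40
Step 4: prey: 39+19-31=27; pred: 40+31-20=51
Step 5: prey: 27+13-27=13; pred: 51+27-25=53
Step 6: prey: 13+6-13=6; pred: 53+13-26=40
Step 7: prey: 6+3-4=5; pred: 40+4-20=24
Step 8: prey: 5+2-2=5; pred: 24+2-12=14
Step 9: prey: 5+2-1=6; pred: 14+1-7=8
Step 10: prey: 6+3-0=9; pred: 8+0-4=4
Step 11: prey: 9+4-0=13; pred: 4+0-2=2
Max prey = 43 at step 2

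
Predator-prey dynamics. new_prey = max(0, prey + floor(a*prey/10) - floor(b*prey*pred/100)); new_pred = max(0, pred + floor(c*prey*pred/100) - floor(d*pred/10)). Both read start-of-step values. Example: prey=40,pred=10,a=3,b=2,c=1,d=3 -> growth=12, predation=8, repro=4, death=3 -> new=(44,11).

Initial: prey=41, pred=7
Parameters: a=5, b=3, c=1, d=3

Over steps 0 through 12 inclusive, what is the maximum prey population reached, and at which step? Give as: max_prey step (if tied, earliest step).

Step 1: prey: 41+20-8=53; pred: 7+2-2=7
Step 2: prey: 53+26-11=68; pred: 7+3-2=8
Step 3: prey: 68+34-16=86; pred: 8+5-2=11
Step 4: prey: 86+43-28=101; pred: 11+9-3=17
Step 5: prey: 101+50-51=100; pred: 17+17-5=29
Step 6: prey: 100+50-87=63; pred: 29+29-8=50
Step 7: prey: 63+31-94=0; pred: 50+31-15=66
Step 8: prey: 0+0-0=0; pred: 66+0-19=47
Step 9: prey: 0+0-0=0; pred: 47+0-14=33
Step 10: prey: 0+0-0=0; pred: 33+0-9=24
Step 11: prey: 0+0-0=0; pred: 24+0-7=17
Step 12: prey: 0+0-0=0; pred: 17+0-5=12
Max prey = 101 at step 4

Answer: 101 4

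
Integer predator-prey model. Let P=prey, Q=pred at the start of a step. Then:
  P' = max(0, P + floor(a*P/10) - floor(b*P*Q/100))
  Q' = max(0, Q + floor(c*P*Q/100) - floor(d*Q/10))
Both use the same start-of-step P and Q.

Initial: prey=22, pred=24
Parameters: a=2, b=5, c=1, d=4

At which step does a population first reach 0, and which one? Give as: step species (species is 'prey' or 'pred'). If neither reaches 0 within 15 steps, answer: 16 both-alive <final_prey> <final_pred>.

Answer: 1 prey

Derivation:
Step 1: prey: 22+4-26=0; pred: 24+5-9=20
First extinction: prey at step 1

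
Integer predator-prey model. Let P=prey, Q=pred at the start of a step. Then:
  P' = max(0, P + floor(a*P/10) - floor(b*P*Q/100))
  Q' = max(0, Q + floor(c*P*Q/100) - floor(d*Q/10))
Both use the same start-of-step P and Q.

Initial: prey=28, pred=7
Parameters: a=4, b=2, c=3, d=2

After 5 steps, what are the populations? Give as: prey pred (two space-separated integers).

Answer: 0 131

Derivation:
Step 1: prey: 28+11-3=36; pred: 7+5-1=11
Step 2: prey: 36+14-7=43; pred: 11+11-2=20
Step 3: prey: 43+17-17=43; pred: 20+25-4=41
Step 4: prey: 43+17-35=25; pred: 41+52-8=85
Step 5: prey: 25+10-42=0; pred: 85+63-17=131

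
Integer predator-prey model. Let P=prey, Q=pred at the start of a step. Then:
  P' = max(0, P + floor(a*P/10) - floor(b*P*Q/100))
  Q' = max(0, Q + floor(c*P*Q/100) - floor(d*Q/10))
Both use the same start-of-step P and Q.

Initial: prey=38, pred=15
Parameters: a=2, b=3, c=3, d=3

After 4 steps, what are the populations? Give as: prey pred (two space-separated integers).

Step 1: prey: 38+7-17=28; pred: 15+17-4=28
Step 2: prey: 28+5-23=10; pred: 28+23-8=43
Step 3: prey: 10+2-12=0; pred: 43+12-12=43
Step 4: prey: 0+0-0=0; pred: 43+0-12=31

Answer: 0 31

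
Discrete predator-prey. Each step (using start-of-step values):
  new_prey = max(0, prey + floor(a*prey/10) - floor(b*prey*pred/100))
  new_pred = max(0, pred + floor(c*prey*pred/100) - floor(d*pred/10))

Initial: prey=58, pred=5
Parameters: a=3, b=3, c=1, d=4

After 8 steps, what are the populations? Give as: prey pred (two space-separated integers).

Answer: 11 33

Derivation:
Step 1: prey: 58+17-8=67; pred: 5+2-2=5
Step 2: prey: 67+20-10=77; pred: 5+3-2=6
Step 3: prey: 77+23-13=87; pred: 6+4-2=8
Step 4: prey: 87+26-20=93; pred: 8+6-3=11
Step 5: prey: 93+27-30=90; pred: 11+10-4=17
Step 6: prey: 90+27-45=72; pred: 17+15-6=26
Step 7: prey: 72+21-56=37; pred: 26+18-10=34
Step 8: prey: 37+11-37=11; pred: 34+12-13=33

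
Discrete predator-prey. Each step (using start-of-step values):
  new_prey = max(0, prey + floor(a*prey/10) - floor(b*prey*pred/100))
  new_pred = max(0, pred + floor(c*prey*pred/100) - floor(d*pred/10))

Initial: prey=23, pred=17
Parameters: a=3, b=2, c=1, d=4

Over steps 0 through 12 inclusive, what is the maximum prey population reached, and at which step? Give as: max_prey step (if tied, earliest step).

Step 1: prey: 23+6-7=22; pred: 17+3-6=14
Step 2: prey: 22+6-6=22; pred: 14+3-5=12
Step 3: prey: 22+6-5=23; pred: 12+2-4=10
Step 4: prey: 23+6-4=25; pred: 10+2-4=8
Step 5: prey: 25+7-4=28; pred: 8+2-3=7
Step 6: prey: 28+8-3=33; pred: 7+1-2=6
Step 7: prey: 33+9-3=39; pred: 6+1-2=5
Step 8: prey: 39+11-3=47; pred: 5+1-2=4
Step 9: prey: 47+14-3=58; pred: 4+1-1=4
Step 10: prey: 58+17-4=71; pred: 4+2-1=5
Step 11: prey: 71+21-7=85; pred: 5+3-2=6
Step 12: prey: 85+25-10=100; pred: 6+5-2=9
Max prey = 100 at step 12

Answer: 100 12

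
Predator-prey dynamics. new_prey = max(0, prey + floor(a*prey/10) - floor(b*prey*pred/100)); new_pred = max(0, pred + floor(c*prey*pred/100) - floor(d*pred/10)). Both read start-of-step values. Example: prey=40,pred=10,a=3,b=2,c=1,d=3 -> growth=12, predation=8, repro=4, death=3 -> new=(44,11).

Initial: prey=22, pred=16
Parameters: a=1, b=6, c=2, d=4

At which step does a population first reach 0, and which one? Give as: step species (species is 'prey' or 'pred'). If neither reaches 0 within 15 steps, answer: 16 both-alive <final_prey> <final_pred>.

Answer: 2 prey

Derivation:
Step 1: prey: 22+2-21=3; pred: 16+7-6=17
Step 2: prey: 3+0-3=0; pred: 17+1-6=12
First extinction: prey at step 2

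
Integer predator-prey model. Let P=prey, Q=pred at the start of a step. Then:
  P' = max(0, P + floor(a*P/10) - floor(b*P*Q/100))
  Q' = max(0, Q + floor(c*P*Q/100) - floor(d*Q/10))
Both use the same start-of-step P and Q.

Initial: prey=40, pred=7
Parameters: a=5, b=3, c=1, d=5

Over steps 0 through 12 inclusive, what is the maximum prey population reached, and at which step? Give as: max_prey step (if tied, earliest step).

Answer: 143 6

Derivation:
Step 1: prey: 40+20-8=52; pred: 7+2-3=6
Step 2: prey: 52+26-9=69; pred: 6+3-3=6
Step 3: prey: 69+34-12=91; pred: 6+4-3=7
Step 4: prey: 91+45-19=117; pred: 7+6-3=10
Step 5: prey: 117+58-35=140; pred: 10+11-5=16
Step 6: prey: 140+70-67=143; pred: 16+22-8=30
Step 7: prey: 143+71-128=86; pred: 30+42-15=57
Step 8: prey: 86+43-147=0; pred: 57+49-28=78
Step 9: prey: 0+0-0=0; pred: 78+0-39=39
Step 10: prey: 0+0-0=0; pred: 39+0-19=20
Step 11: prey: 0+0-0=0; pred: 20+0-10=10
Step 12: prey: 0+0-0=0; pred: 10+0-5=5
Max prey = 143 at step 6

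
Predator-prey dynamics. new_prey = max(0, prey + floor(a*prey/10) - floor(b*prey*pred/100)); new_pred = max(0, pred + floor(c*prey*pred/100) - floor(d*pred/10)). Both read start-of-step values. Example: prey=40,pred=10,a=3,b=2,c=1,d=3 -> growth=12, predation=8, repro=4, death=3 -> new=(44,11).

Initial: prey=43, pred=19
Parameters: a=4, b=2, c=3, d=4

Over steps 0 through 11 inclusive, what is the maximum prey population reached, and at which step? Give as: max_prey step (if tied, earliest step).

Step 1: prey: 43+17-16=44; pred: 19+24-7=36
Step 2: prey: 44+17-31=30; pred: 36+47-14=69
Step 3: prey: 30+12-41=1; pred: 69+62-27=104
Step 4: prey: 1+0-2=0; pred: 104+3-41=66
Step 5: prey: 0+0-0=0; pred: 66+0-26=40
Step 6: prey: 0+0-0=0; pred: 40+0-16=24
Step 7: prey: 0+0-0=0; pred: 24+0-9=15
Step 8: prey: 0+0-0=0; pred: 15+0-6=9
Step 9: prey: 0+0-0=0; pred: 9+0-3=6
Step 10: prey: 0+0-0=0; pred: 6+0-2=4
Step 11: prey: 0+0-0=0; pred: 4+0-1=3
Max prey = 44 at step 1

Answer: 44 1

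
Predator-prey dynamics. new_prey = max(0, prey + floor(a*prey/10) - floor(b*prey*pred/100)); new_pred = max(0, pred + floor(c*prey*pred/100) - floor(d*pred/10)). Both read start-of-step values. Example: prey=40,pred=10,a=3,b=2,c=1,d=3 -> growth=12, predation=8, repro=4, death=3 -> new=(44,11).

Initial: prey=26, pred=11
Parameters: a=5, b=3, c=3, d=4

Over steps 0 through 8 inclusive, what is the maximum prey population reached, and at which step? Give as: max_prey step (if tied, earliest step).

Answer: 33 2

Derivation:
Step 1: prey: 26+13-8=31; pred: 11+8-4=15
Step 2: prey: 31+15-13=33; pred: 15+13-6=22
Step 3: prey: 33+16-21=28; pred: 22+21-8=35
Step 4: prey: 28+14-29=13; pred: 35+29-14=50
Step 5: prey: 13+6-19=0; pred: 50+19-20=49
Step 6: prey: 0+0-0=0; pred: 49+0-19=30
Step 7: prey: 0+0-0=0; pred: 30+0-12=18
Step 8: prey: 0+0-0=0; pred: 18+0-7=11
Max prey = 33 at step 2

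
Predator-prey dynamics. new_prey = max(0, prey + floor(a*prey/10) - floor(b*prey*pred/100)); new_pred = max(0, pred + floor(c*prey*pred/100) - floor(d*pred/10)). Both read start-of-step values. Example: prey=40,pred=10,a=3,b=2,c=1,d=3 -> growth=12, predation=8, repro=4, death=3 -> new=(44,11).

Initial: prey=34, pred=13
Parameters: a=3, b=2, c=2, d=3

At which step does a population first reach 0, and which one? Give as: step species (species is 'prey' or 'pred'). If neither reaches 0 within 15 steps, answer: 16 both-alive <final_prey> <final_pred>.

Step 1: prey: 34+10-8=36; pred: 13+8-3=18
Step 2: prey: 36+10-12=34; pred: 18+12-5=25
Step 3: prey: 34+10-17=27; pred: 25+17-7=35
Step 4: prey: 27+8-18=17; pred: 35+18-10=43
Step 5: prey: 17+5-14=8; pred: 43+14-12=45
Step 6: prey: 8+2-7=3; pred: 45+7-13=39
Step 7: prey: 3+0-2=1; pred: 39+2-11=30
Step 8: prey: 1+0-0=1; pred: 30+0-9=21
Step 9: prey: 1+0-0=1; pred: 21+0-6=15
Step 10: prey: 1+0-0=1; pred: 15+0-4=11
Step 11: prey: 1+0-0=1; pred: 11+0-3=8
Step 12: prey: 1+0-0=1; pred: 8+0-2=6
Step 13: prey: 1+0-0=1; pred: 6+0-1=5
Step 14: prey: 1+0-0=1; pred: 5+0-1=4
Step 15: prey: 1+0-0=1; pred: 4+0-1=3
No extinction within 15 steps

Answer: 16 both-alive 1 3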